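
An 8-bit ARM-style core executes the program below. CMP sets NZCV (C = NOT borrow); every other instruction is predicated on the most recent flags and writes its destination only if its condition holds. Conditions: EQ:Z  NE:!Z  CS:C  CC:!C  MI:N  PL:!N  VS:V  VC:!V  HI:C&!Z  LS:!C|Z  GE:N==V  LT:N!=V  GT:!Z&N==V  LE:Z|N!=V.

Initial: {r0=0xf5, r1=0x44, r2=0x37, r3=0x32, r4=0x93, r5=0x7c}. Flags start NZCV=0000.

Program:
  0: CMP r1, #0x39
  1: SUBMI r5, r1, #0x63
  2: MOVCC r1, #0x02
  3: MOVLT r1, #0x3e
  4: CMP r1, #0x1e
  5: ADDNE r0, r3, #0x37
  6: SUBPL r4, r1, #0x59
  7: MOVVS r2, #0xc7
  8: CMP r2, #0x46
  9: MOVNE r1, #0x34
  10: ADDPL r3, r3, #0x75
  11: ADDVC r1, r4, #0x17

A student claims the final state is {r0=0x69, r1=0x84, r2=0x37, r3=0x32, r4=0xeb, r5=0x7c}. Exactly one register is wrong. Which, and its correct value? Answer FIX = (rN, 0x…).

FIX = (r1, 0x02)

[0] flags=0010 → (cmp)
[1] flags=0010 MI?F → skip
[2] flags=0010 CC?F → skip
[3] flags=0010 LT?F → skip
[4] flags=0010 → (cmp)
[5] flags=0010 NE?T → r0=0x69
[6] flags=0010 PL?T → r4=0xeb
[7] flags=0010 VS?F → skip
[8] flags=1000 → (cmp)
[9] flags=1000 NE?T → r1=0x34
[10] flags=1000 PL?F → skip
[11] flags=1000 VC?T → r1=0x02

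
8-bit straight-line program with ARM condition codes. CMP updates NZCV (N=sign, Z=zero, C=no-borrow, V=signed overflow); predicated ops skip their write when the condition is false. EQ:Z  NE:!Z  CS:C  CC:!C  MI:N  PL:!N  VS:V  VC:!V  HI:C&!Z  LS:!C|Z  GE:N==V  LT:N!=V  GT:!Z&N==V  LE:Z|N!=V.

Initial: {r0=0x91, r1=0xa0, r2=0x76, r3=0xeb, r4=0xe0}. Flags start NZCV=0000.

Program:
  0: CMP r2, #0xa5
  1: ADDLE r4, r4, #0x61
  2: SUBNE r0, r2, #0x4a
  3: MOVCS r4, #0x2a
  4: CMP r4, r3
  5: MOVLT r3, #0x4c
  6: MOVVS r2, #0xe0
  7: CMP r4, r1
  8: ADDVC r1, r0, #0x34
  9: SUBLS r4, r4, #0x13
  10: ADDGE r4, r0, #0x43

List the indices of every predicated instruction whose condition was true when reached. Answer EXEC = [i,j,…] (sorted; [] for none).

0: ✓ CMP  NZCV=1001
1: · ADDLE
2: ✓ SUBNE  r0←0x2c
3: · MOVCS
4: ✓ CMP  NZCV=1000
5: ✓ MOVLT  r3←0x4c
6: · MOVVS
7: ✓ CMP  NZCV=0010
8: ✓ ADDVC  r1←0x60
9: · SUBLS
10: ✓ ADDGE  r4←0x6f

EXEC = [2,5,8,10]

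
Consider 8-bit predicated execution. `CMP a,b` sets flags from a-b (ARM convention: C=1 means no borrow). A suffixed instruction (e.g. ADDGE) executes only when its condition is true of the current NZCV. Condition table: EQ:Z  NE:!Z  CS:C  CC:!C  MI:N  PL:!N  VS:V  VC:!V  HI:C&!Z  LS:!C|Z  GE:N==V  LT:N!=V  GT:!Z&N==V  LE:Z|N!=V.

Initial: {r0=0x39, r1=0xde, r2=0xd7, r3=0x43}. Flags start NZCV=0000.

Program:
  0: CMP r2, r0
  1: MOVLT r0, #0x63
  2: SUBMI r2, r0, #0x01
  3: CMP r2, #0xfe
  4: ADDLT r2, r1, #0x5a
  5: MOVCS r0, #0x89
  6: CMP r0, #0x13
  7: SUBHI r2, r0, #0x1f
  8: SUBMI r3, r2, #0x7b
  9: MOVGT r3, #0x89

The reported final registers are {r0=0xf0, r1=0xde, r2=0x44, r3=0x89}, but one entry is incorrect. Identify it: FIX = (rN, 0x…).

[0] flags=1010 → (cmp)
[1] flags=1010 LT?T → r0=0x63
[2] flags=1010 MI?T → r2=0x62
[3] flags=0000 → (cmp)
[4] flags=0000 LT?F → skip
[5] flags=0000 CS?F → skip
[6] flags=0010 → (cmp)
[7] flags=0010 HI?T → r2=0x44
[8] flags=0010 MI?F → skip
[9] flags=0010 GT?T → r3=0x89

FIX = (r0, 0x63)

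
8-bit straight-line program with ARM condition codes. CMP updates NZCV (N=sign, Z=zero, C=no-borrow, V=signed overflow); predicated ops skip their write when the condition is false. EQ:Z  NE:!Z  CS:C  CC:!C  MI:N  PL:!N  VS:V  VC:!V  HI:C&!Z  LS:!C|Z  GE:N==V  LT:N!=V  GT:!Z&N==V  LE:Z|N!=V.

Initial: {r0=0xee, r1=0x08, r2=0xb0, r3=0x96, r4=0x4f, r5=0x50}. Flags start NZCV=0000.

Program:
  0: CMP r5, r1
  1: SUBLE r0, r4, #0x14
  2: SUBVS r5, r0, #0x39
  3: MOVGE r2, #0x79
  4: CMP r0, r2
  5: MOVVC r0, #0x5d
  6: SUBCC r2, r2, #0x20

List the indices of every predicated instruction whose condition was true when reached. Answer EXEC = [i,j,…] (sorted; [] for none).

[0] flags=0010 → (cmp)
[1] flags=0010 LE?F → skip
[2] flags=0010 VS?F → skip
[3] flags=0010 GE?T → r2=0x79
[4] flags=0011 → (cmp)
[5] flags=0011 VC?F → skip
[6] flags=0011 CC?F → skip

EXEC = [3]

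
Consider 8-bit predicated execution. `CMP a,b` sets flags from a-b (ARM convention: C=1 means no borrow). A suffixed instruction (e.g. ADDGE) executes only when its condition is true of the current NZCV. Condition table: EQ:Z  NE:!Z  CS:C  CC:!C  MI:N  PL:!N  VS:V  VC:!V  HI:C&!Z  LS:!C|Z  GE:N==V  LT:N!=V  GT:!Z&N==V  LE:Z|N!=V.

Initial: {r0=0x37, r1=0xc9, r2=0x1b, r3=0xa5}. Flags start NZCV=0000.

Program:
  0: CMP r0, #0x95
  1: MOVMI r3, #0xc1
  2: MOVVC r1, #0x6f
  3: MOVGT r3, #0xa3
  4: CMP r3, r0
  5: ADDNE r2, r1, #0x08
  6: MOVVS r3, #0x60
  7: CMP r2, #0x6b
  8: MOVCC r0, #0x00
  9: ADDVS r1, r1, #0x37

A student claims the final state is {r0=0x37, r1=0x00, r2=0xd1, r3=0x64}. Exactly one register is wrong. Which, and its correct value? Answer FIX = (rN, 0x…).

0: ✓ CMP  NZCV=1001
1: ✓ MOVMI  r3←0xc1
2: · MOVVC
3: ✓ MOVGT  r3←0xa3
4: ✓ CMP  NZCV=0011
5: ✓ ADDNE  r2←0xd1
6: ✓ MOVVS  r3←0x60
7: ✓ CMP  NZCV=0011
8: · MOVCC
9: ✓ ADDVS  r1←0x00

FIX = (r3, 0x60)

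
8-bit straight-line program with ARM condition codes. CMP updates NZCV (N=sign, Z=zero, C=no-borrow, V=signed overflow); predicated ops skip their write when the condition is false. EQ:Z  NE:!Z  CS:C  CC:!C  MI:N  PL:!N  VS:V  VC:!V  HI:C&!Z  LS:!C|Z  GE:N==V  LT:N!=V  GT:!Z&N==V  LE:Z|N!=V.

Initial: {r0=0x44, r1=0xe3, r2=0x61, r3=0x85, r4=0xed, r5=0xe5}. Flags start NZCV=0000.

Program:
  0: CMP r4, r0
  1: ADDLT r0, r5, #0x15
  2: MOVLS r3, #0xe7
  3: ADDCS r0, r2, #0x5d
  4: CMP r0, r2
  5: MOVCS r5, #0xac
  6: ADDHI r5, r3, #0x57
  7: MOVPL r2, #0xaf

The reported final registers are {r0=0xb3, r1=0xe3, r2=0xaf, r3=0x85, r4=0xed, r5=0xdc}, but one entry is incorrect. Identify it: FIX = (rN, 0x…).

FIX = (r0, 0xbe)

[0] flags=1010 → (cmp)
[1] flags=1010 LT?T → r0=0xfa
[2] flags=1010 LS?F → skip
[3] flags=1010 CS?T → r0=0xbe
[4] flags=0011 → (cmp)
[5] flags=0011 CS?T → r5=0xac
[6] flags=0011 HI?T → r5=0xdc
[7] flags=0011 PL?T → r2=0xaf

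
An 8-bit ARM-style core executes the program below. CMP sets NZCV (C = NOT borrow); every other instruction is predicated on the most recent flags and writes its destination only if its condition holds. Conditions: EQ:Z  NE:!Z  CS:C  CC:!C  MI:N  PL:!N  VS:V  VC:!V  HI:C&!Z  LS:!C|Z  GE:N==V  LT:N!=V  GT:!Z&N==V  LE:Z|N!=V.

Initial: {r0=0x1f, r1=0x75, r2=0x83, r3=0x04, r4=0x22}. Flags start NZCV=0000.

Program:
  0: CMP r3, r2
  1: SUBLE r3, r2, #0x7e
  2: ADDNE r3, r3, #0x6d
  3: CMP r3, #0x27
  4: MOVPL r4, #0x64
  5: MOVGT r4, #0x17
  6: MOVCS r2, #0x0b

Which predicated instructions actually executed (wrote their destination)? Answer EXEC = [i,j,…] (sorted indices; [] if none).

0: ✓ CMP  NZCV=1001
1: · SUBLE
2: ✓ ADDNE  r3←0x71
3: ✓ CMP  NZCV=0010
4: ✓ MOVPL  r4←0x64
5: ✓ MOVGT  r4←0x17
6: ✓ MOVCS  r2←0x0b

EXEC = [2,4,5,6]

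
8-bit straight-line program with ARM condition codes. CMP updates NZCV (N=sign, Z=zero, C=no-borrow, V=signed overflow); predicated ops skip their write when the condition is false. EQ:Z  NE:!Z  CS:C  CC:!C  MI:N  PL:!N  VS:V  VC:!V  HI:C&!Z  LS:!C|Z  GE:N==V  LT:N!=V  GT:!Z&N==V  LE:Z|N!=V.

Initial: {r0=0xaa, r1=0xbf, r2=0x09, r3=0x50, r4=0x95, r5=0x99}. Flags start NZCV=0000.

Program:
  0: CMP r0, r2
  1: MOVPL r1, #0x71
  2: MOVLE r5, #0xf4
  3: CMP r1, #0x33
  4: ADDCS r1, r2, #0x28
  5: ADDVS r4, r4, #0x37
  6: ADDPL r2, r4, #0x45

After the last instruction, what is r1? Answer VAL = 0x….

VAL = 0x31

[0] flags=1010 → (cmp)
[1] flags=1010 PL?F → skip
[2] flags=1010 LE?T → r5=0xf4
[3] flags=1010 → (cmp)
[4] flags=1010 CS?T → r1=0x31
[5] flags=1010 VS?F → skip
[6] flags=1010 PL?F → skip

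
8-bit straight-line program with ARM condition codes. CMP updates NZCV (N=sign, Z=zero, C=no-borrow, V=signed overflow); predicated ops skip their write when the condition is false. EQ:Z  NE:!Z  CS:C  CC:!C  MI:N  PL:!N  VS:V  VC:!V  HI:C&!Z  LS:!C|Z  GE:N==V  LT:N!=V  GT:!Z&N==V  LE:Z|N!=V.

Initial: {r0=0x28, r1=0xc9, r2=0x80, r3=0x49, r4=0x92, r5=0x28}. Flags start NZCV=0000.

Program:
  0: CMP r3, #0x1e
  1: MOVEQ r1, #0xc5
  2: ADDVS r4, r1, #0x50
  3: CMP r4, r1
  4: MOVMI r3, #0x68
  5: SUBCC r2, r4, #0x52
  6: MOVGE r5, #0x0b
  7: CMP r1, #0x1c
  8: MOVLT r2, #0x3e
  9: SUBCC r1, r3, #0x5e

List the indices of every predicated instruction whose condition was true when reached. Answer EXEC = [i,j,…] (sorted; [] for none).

EXEC = [4,5,8]

[0] flags=0010 → (cmp)
[1] flags=0010 EQ?F → skip
[2] flags=0010 VS?F → skip
[3] flags=1000 → (cmp)
[4] flags=1000 MI?T → r3=0x68
[5] flags=1000 CC?T → r2=0x40
[6] flags=1000 GE?F → skip
[7] flags=1010 → (cmp)
[8] flags=1010 LT?T → r2=0x3e
[9] flags=1010 CC?F → skip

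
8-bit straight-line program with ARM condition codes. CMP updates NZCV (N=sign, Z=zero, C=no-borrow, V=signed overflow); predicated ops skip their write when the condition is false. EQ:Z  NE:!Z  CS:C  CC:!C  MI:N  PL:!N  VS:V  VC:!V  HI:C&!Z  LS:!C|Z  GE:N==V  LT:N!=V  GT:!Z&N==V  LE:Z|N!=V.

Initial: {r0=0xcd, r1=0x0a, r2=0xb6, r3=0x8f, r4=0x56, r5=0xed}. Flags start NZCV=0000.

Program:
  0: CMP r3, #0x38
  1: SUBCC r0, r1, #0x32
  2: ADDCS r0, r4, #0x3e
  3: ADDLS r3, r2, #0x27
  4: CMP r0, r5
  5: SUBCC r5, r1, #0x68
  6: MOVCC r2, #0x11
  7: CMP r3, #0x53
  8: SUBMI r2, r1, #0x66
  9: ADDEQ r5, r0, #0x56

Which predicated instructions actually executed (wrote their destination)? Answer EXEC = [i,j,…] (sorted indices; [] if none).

EXEC = [2,5,6]

0: ✓ CMP  NZCV=0011
1: · SUBCC
2: ✓ ADDCS  r0←0x94
3: · ADDLS
4: ✓ CMP  NZCV=1000
5: ✓ SUBCC  r5←0xa2
6: ✓ MOVCC  r2←0x11
7: ✓ CMP  NZCV=0011
8: · SUBMI
9: · ADDEQ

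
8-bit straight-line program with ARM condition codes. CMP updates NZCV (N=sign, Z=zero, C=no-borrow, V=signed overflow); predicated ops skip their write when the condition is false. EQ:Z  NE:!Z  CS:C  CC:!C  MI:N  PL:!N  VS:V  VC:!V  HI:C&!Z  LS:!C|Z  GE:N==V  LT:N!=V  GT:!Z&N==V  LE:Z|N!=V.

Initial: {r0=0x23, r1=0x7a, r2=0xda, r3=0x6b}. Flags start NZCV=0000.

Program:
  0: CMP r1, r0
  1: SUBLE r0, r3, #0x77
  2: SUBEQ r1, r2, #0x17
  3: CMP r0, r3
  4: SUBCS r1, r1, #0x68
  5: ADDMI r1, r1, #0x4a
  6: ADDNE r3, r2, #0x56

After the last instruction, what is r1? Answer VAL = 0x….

VAL = 0xc4

0: ✓ CMP  NZCV=0010
1: · SUBLE
2: · SUBEQ
3: ✓ CMP  NZCV=1000
4: · SUBCS
5: ✓ ADDMI  r1←0xc4
6: ✓ ADDNE  r3←0x30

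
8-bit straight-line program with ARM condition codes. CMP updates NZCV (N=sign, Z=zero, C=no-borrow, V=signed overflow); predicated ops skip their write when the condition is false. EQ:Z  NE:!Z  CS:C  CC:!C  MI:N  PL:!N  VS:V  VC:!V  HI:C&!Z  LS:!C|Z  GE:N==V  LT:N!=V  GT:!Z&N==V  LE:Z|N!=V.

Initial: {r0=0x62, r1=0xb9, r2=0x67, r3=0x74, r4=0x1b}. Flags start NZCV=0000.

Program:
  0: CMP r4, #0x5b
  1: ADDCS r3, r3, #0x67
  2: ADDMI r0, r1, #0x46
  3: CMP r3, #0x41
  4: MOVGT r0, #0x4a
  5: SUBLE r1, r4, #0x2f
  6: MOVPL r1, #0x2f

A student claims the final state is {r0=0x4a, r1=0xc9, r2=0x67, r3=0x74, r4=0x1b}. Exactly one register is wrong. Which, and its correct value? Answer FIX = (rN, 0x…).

0: ✓ CMP  NZCV=1000
1: · ADDCS
2: ✓ ADDMI  r0←0xff
3: ✓ CMP  NZCV=0010
4: ✓ MOVGT  r0←0x4a
5: · SUBLE
6: ✓ MOVPL  r1←0x2f

FIX = (r1, 0x2f)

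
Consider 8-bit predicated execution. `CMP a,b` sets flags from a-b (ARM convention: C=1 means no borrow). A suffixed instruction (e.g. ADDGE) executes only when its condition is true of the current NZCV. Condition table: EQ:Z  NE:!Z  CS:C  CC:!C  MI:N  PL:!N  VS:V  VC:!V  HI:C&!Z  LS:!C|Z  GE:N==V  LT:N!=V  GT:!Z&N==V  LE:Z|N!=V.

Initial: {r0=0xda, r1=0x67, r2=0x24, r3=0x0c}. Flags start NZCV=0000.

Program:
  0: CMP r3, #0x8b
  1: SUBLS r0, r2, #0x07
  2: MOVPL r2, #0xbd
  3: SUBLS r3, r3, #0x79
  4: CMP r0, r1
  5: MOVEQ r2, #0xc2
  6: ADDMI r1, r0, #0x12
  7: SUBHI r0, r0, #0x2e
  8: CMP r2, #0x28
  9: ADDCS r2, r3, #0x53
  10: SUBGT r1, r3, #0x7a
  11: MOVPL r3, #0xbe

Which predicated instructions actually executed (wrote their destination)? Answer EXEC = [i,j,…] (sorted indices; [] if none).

EXEC = [1,3,6]

[0] flags=1001 → (cmp)
[1] flags=1001 LS?T → r0=0x1d
[2] flags=1001 PL?F → skip
[3] flags=1001 LS?T → r3=0x93
[4] flags=1000 → (cmp)
[5] flags=1000 EQ?F → skip
[6] flags=1000 MI?T → r1=0x2f
[7] flags=1000 HI?F → skip
[8] flags=1000 → (cmp)
[9] flags=1000 CS?F → skip
[10] flags=1000 GT?F → skip
[11] flags=1000 PL?F → skip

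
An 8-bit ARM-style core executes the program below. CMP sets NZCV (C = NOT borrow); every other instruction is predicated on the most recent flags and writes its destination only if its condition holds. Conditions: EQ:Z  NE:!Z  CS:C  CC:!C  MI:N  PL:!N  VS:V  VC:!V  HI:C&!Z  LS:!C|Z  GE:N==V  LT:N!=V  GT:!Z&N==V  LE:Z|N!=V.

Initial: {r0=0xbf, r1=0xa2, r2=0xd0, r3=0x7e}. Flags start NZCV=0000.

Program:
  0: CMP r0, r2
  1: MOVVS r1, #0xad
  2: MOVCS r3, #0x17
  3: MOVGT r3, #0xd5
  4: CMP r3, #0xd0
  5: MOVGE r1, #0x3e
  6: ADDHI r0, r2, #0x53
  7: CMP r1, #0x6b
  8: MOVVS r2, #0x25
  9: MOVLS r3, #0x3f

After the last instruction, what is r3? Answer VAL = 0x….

0: ✓ CMP  NZCV=1000
1: · MOVVS
2: · MOVCS
3: · MOVGT
4: ✓ CMP  NZCV=1001
5: ✓ MOVGE  r1←0x3e
6: · ADDHI
7: ✓ CMP  NZCV=1000
8: · MOVVS
9: ✓ MOVLS  r3←0x3f

VAL = 0x3f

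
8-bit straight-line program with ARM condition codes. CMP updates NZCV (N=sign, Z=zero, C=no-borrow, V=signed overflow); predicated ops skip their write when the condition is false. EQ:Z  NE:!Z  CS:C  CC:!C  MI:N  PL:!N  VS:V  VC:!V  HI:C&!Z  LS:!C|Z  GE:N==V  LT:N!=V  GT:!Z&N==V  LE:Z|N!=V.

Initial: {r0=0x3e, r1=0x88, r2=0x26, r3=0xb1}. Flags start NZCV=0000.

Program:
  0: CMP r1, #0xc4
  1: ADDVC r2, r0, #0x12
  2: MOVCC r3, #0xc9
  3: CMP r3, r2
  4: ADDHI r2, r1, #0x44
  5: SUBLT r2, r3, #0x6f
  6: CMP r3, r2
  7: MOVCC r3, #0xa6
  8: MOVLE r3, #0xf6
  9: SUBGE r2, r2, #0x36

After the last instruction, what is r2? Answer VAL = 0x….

VAL = 0x5a

0: ✓ CMP  NZCV=1000
1: ✓ ADDVC  r2←0x50
2: ✓ MOVCC  r3←0xc9
3: ✓ CMP  NZCV=0011
4: ✓ ADDHI  r2←0xcc
5: ✓ SUBLT  r2←0x5a
6: ✓ CMP  NZCV=0011
7: · MOVCC
8: ✓ MOVLE  r3←0xf6
9: · SUBGE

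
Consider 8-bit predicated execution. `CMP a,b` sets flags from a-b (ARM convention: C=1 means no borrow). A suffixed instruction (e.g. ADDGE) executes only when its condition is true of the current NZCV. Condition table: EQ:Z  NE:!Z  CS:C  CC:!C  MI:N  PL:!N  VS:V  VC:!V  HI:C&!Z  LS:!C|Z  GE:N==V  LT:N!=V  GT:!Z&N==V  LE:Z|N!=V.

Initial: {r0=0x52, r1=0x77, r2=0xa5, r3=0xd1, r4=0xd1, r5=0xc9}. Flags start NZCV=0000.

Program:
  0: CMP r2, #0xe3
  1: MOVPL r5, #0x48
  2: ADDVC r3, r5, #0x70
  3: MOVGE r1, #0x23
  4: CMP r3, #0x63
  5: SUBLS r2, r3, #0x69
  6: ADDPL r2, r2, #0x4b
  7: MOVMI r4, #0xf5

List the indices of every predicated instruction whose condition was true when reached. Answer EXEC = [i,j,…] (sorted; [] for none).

0: ✓ CMP  NZCV=1000
1: · MOVPL
2: ✓ ADDVC  r3←0x39
3: · MOVGE
4: ✓ CMP  NZCV=1000
5: ✓ SUBLS  r2←0xd0
6: · ADDPL
7: ✓ MOVMI  r4←0xf5

EXEC = [2,5,7]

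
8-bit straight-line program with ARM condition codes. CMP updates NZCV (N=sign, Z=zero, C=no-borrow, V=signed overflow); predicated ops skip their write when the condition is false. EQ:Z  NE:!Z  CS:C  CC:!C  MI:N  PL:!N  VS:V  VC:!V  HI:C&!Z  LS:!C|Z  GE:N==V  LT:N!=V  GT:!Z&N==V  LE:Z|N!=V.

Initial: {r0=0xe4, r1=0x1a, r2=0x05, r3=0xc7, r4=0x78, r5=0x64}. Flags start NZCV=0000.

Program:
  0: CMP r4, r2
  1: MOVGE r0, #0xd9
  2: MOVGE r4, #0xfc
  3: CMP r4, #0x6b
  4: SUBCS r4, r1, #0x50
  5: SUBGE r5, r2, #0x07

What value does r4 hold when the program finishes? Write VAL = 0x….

VAL = 0xca

[0] flags=0010 → (cmp)
[1] flags=0010 GE?T → r0=0xd9
[2] flags=0010 GE?T → r4=0xfc
[3] flags=1010 → (cmp)
[4] flags=1010 CS?T → r4=0xca
[5] flags=1010 GE?F → skip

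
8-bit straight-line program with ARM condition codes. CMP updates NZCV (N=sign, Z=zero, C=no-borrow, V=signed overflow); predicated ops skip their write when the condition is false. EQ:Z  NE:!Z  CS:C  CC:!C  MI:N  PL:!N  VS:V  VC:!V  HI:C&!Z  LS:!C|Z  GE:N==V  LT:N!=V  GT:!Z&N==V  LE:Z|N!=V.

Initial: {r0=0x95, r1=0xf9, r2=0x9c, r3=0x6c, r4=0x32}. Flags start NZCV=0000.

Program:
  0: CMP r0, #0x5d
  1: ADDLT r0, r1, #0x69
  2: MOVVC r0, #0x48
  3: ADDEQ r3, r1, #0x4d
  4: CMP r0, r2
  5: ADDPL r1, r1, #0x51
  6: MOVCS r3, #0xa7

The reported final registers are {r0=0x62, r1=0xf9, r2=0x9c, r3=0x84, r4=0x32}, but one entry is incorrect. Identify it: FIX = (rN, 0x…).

FIX = (r3, 0x6c)

0: ✓ CMP  NZCV=0011
1: ✓ ADDLT  r0←0x62
2: · MOVVC
3: · ADDEQ
4: ✓ CMP  NZCV=1001
5: · ADDPL
6: · MOVCS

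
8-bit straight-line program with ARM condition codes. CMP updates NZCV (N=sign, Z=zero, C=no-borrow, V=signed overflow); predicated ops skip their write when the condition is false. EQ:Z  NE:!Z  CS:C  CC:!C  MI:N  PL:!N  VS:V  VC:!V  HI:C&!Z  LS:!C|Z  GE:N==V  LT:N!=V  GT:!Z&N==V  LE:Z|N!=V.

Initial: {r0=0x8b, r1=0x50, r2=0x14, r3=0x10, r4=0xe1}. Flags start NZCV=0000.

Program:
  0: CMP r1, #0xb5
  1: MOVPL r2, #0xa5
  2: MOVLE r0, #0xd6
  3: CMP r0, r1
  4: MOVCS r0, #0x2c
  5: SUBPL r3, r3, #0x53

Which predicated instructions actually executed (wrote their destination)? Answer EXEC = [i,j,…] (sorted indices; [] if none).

[0] flags=1001 → (cmp)
[1] flags=1001 PL?F → skip
[2] flags=1001 LE?F → skip
[3] flags=0011 → (cmp)
[4] flags=0011 CS?T → r0=0x2c
[5] flags=0011 PL?T → r3=0xbd

EXEC = [4,5]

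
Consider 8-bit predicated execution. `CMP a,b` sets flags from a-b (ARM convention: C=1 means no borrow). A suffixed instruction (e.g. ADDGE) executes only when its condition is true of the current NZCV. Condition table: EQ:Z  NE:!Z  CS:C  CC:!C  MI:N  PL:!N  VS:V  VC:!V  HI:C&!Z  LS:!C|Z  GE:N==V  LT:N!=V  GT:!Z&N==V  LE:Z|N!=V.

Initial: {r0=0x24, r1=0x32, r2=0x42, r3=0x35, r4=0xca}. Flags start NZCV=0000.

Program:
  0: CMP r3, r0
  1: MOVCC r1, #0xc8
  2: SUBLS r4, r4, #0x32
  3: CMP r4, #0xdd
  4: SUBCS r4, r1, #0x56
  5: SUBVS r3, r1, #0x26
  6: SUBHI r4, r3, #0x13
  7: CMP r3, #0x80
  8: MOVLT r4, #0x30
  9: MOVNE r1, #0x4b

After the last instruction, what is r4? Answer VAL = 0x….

VAL = 0xca

[0] flags=0010 → (cmp)
[1] flags=0010 CC?F → skip
[2] flags=0010 LS?F → skip
[3] flags=1000 → (cmp)
[4] flags=1000 CS?F → skip
[5] flags=1000 VS?F → skip
[6] flags=1000 HI?F → skip
[7] flags=1001 → (cmp)
[8] flags=1001 LT?F → skip
[9] flags=1001 NE?T → r1=0x4b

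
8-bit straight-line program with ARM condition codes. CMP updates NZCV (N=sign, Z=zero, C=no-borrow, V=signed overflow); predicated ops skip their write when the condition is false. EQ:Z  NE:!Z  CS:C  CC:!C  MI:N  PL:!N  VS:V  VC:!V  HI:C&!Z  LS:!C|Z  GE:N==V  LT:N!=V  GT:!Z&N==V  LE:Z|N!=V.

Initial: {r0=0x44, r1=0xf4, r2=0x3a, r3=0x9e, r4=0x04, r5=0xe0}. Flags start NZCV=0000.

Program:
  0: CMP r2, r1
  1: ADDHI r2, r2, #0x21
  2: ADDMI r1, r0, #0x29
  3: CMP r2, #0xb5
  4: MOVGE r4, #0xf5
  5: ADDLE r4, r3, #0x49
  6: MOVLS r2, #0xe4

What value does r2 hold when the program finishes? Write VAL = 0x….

[0] flags=0000 → (cmp)
[1] flags=0000 HI?F → skip
[2] flags=0000 MI?F → skip
[3] flags=1001 → (cmp)
[4] flags=1001 GE?T → r4=0xf5
[5] flags=1001 LE?F → skip
[6] flags=1001 LS?T → r2=0xe4

VAL = 0xe4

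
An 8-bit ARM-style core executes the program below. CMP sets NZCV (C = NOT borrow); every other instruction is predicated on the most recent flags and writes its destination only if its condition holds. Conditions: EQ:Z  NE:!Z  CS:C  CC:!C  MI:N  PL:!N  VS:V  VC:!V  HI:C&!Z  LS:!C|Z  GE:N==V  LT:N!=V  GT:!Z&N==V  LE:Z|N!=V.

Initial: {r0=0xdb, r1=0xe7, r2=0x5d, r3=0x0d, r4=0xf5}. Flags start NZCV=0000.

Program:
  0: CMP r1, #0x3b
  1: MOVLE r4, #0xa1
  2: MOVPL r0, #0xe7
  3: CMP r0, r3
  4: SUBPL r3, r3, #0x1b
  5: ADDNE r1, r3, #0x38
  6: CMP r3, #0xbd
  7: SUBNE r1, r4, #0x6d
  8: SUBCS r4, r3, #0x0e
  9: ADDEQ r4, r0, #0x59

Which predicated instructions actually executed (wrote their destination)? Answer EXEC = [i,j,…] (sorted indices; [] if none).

EXEC = [1,5,7]

0: ✓ CMP  NZCV=1010
1: ✓ MOVLE  r4←0xa1
2: · MOVPL
3: ✓ CMP  NZCV=1010
4: · SUBPL
5: ✓ ADDNE  r1←0x45
6: ✓ CMP  NZCV=0000
7: ✓ SUBNE  r1←0x34
8: · SUBCS
9: · ADDEQ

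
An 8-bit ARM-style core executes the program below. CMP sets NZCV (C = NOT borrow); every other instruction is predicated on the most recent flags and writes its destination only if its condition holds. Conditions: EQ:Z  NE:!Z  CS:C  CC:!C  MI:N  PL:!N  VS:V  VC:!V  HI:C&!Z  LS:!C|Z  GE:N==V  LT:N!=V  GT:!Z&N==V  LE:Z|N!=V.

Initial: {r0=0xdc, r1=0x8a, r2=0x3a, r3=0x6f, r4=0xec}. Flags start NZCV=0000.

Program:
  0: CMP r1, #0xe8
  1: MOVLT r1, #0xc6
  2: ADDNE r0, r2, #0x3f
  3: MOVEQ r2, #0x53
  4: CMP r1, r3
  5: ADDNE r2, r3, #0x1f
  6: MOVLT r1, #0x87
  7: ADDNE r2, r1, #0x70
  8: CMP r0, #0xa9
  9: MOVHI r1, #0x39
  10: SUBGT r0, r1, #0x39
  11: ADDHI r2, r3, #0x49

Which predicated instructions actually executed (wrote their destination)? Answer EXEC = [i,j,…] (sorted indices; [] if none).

0: ✓ CMP  NZCV=1000
1: ✓ MOVLT  r1←0xc6
2: ✓ ADDNE  r0←0x79
3: · MOVEQ
4: ✓ CMP  NZCV=0011
5: ✓ ADDNE  r2←0x8e
6: ✓ MOVLT  r1←0x87
7: ✓ ADDNE  r2←0xf7
8: ✓ CMP  NZCV=1001
9: · MOVHI
10: ✓ SUBGT  r0←0x4e
11: · ADDHI

EXEC = [1,2,5,6,7,10]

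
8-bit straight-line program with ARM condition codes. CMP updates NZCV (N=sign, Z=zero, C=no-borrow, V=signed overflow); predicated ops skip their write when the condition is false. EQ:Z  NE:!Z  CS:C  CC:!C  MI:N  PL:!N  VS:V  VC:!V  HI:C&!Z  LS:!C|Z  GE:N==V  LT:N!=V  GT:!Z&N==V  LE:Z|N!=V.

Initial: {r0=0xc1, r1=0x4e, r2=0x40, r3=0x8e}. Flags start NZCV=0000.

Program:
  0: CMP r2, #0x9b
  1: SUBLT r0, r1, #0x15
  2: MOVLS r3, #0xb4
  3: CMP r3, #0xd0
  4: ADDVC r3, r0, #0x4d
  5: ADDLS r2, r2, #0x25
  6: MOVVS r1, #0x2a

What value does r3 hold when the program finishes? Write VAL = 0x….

[0] flags=1001 → (cmp)
[1] flags=1001 LT?F → skip
[2] flags=1001 LS?T → r3=0xb4
[3] flags=1000 → (cmp)
[4] flags=1000 VC?T → r3=0x0e
[5] flags=1000 LS?T → r2=0x65
[6] flags=1000 VS?F → skip

VAL = 0x0e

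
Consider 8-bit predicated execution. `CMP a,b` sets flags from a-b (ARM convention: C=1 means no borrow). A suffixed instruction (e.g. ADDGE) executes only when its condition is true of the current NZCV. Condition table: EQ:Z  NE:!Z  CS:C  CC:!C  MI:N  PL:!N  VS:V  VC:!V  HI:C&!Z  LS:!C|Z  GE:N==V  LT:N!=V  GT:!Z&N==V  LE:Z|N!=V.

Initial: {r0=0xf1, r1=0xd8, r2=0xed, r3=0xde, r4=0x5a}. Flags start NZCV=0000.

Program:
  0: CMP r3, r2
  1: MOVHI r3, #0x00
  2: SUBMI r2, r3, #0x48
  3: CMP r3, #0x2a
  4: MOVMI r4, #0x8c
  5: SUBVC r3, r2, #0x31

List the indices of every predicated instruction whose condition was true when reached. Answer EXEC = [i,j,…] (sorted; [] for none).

EXEC = [2,4,5]

0: ✓ CMP  NZCV=1000
1: · MOVHI
2: ✓ SUBMI  r2←0x96
3: ✓ CMP  NZCV=1010
4: ✓ MOVMI  r4←0x8c
5: ✓ SUBVC  r3←0x65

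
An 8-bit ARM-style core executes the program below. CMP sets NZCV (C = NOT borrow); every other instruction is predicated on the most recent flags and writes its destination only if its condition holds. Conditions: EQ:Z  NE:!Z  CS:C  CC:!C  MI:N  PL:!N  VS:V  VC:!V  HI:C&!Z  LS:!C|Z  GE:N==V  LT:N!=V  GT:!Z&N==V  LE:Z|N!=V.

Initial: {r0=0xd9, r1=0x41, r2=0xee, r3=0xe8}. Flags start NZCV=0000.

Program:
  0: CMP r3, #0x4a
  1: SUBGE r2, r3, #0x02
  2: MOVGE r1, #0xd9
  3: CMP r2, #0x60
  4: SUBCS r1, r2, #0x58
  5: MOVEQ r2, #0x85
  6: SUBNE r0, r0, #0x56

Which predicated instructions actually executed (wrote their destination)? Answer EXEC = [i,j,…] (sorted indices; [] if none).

[0] flags=1010 → (cmp)
[1] flags=1010 GE?F → skip
[2] flags=1010 GE?F → skip
[3] flags=1010 → (cmp)
[4] flags=1010 CS?T → r1=0x96
[5] flags=1010 EQ?F → skip
[6] flags=1010 NE?T → r0=0x83

EXEC = [4,6]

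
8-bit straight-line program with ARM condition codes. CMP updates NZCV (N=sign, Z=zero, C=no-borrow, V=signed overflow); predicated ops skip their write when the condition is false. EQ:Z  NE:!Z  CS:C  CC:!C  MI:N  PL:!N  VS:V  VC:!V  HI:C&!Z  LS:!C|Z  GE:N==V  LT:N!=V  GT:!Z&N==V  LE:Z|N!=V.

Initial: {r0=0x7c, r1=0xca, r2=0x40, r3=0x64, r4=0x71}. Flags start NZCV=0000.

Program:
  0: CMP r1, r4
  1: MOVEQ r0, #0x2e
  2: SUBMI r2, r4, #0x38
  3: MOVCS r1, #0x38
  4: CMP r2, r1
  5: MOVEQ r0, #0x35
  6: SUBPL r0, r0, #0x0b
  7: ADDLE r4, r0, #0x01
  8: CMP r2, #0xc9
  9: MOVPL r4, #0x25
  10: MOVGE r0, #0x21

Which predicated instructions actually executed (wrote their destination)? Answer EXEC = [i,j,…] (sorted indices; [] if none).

EXEC = [3,6,9,10]

0: ✓ CMP  NZCV=0011
1: · MOVEQ
2: · SUBMI
3: ✓ MOVCS  r1←0x38
4: ✓ CMP  NZCV=0010
5: · MOVEQ
6: ✓ SUBPL  r0←0x71
7: · ADDLE
8: ✓ CMP  NZCV=0000
9: ✓ MOVPL  r4←0x25
10: ✓ MOVGE  r0←0x21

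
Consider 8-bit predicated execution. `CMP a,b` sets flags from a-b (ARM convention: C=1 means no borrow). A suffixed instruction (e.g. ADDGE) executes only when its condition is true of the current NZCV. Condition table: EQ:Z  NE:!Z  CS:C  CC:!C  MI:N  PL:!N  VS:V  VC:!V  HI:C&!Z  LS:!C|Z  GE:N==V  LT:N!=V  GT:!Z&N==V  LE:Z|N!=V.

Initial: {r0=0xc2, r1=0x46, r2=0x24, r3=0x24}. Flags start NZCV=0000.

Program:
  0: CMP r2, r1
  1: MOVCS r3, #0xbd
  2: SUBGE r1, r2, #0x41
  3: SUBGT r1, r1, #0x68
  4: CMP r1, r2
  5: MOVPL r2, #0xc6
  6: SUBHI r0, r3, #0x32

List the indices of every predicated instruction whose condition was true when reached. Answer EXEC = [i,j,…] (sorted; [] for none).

EXEC = [5,6]

[0] flags=1000 → (cmp)
[1] flags=1000 CS?F → skip
[2] flags=1000 GE?F → skip
[3] flags=1000 GT?F → skip
[4] flags=0010 → (cmp)
[5] flags=0010 PL?T → r2=0xc6
[6] flags=0010 HI?T → r0=0xf2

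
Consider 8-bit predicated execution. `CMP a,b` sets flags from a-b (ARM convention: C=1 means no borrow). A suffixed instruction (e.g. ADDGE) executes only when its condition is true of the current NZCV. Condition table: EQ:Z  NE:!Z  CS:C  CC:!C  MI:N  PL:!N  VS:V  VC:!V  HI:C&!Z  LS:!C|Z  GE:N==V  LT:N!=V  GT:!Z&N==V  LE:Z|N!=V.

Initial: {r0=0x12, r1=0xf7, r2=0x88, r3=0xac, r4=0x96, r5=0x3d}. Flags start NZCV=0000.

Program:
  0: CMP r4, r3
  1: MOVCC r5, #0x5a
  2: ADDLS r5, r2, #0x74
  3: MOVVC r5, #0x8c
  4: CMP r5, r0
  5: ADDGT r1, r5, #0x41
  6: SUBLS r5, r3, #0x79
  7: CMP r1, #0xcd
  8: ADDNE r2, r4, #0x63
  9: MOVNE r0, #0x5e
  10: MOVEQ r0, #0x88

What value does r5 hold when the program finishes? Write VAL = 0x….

VAL = 0x8c

[0] flags=1000 → (cmp)
[1] flags=1000 CC?T → r5=0x5a
[2] flags=1000 LS?T → r5=0xfc
[3] flags=1000 VC?T → r5=0x8c
[4] flags=0011 → (cmp)
[5] flags=0011 GT?F → skip
[6] flags=0011 LS?F → skip
[7] flags=0010 → (cmp)
[8] flags=0010 NE?T → r2=0xf9
[9] flags=0010 NE?T → r0=0x5e
[10] flags=0010 EQ?F → skip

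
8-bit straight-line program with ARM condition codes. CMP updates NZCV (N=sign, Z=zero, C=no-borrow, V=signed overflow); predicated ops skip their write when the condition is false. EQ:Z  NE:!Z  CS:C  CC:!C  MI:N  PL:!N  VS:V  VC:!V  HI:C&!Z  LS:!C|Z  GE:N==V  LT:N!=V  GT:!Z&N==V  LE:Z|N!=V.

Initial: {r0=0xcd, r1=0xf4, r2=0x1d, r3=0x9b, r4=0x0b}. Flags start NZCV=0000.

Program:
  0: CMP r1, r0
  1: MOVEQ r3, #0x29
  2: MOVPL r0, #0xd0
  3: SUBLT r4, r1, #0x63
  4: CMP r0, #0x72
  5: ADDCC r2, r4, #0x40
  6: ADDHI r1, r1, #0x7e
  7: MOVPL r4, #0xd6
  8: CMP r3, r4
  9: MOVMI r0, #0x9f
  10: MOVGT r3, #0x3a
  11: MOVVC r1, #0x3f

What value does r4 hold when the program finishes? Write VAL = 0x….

VAL = 0xd6

[0] flags=0010 → (cmp)
[1] flags=0010 EQ?F → skip
[2] flags=0010 PL?T → r0=0xd0
[3] flags=0010 LT?F → skip
[4] flags=0011 → (cmp)
[5] flags=0011 CC?F → skip
[6] flags=0011 HI?T → r1=0x72
[7] flags=0011 PL?T → r4=0xd6
[8] flags=1000 → (cmp)
[9] flags=1000 MI?T → r0=0x9f
[10] flags=1000 GT?F → skip
[11] flags=1000 VC?T → r1=0x3f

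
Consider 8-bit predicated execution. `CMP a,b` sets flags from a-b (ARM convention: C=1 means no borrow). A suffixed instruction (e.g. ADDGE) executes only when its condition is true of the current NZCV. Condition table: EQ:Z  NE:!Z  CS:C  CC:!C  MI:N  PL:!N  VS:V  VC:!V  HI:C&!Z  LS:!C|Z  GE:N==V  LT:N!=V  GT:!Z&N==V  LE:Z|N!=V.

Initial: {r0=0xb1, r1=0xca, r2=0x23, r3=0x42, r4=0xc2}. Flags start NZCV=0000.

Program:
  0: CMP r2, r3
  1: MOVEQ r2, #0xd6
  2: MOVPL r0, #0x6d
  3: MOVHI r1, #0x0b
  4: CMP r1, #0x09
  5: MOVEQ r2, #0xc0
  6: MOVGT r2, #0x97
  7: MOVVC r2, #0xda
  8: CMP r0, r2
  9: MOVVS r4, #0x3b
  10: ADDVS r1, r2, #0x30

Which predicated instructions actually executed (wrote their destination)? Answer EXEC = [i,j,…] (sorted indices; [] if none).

0: ✓ CMP  NZCV=1000
1: · MOVEQ
2: · MOVPL
3: · MOVHI
4: ✓ CMP  NZCV=1010
5: · MOVEQ
6: · MOVGT
7: ✓ MOVVC  r2←0xda
8: ✓ CMP  NZCV=1000
9: · MOVVS
10: · ADDVS

EXEC = [7]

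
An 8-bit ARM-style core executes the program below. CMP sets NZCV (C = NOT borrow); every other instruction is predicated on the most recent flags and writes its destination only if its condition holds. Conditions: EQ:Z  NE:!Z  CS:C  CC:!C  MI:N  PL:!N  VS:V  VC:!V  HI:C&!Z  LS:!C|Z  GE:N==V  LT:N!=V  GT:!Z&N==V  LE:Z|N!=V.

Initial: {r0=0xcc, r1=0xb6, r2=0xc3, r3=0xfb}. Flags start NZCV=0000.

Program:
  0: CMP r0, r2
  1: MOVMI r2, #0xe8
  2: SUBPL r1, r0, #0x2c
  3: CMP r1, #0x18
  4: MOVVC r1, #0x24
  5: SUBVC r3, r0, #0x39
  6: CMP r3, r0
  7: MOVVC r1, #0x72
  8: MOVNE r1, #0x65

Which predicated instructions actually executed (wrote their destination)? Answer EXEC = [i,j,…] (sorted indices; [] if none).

[0] flags=0010 → (cmp)
[1] flags=0010 MI?F → skip
[2] flags=0010 PL?T → r1=0xa0
[3] flags=1010 → (cmp)
[4] flags=1010 VC?T → r1=0x24
[5] flags=1010 VC?T → r3=0x93
[6] flags=1000 → (cmp)
[7] flags=1000 VC?T → r1=0x72
[8] flags=1000 NE?T → r1=0x65

EXEC = [2,4,5,7,8]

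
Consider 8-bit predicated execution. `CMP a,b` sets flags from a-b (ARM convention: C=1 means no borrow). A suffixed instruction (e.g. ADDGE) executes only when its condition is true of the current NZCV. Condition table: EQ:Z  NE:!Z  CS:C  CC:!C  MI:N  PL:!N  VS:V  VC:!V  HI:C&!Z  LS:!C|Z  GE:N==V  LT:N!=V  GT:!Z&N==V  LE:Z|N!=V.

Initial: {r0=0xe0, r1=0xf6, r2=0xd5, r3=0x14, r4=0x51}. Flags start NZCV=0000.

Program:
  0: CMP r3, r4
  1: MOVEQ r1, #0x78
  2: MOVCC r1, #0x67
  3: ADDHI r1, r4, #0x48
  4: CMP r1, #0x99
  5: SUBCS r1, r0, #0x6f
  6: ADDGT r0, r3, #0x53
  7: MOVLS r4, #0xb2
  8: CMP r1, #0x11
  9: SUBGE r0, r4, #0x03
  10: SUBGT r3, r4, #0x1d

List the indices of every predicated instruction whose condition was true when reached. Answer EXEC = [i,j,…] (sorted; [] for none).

EXEC = [2,6,7,9,10]

[0] flags=1000 → (cmp)
[1] flags=1000 EQ?F → skip
[2] flags=1000 CC?T → r1=0x67
[3] flags=1000 HI?F → skip
[4] flags=1001 → (cmp)
[5] flags=1001 CS?F → skip
[6] flags=1001 GT?T → r0=0x67
[7] flags=1001 LS?T → r4=0xb2
[8] flags=0010 → (cmp)
[9] flags=0010 GE?T → r0=0xaf
[10] flags=0010 GT?T → r3=0x95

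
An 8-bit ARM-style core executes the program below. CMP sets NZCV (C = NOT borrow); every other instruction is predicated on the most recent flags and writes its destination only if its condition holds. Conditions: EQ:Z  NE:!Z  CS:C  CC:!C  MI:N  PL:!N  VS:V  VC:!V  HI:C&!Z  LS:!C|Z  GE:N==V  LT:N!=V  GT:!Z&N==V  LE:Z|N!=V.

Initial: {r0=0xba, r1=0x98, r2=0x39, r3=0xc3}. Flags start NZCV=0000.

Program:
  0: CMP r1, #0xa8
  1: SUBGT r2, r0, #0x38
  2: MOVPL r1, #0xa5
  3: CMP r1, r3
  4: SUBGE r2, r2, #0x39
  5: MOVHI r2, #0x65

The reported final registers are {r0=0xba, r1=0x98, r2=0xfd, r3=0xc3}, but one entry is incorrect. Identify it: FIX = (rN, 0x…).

[0] flags=1000 → (cmp)
[1] flags=1000 GT?F → skip
[2] flags=1000 PL?F → skip
[3] flags=1000 → (cmp)
[4] flags=1000 GE?F → skip
[5] flags=1000 HI?F → skip

FIX = (r2, 0x39)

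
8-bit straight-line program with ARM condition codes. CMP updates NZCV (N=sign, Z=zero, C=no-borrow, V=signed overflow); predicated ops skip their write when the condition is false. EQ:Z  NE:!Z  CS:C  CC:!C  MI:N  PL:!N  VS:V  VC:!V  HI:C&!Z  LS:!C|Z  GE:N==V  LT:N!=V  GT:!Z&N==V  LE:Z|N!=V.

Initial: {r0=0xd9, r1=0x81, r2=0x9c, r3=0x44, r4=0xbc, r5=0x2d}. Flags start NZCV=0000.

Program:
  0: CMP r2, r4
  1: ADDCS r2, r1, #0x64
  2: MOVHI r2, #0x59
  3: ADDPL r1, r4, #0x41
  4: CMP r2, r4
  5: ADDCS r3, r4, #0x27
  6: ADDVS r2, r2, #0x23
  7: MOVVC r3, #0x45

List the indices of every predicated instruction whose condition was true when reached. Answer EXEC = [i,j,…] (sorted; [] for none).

EXEC = [7]

0: ✓ CMP  NZCV=1000
1: · ADDCS
2: · MOVHI
3: · ADDPL
4: ✓ CMP  NZCV=1000
5: · ADDCS
6: · ADDVS
7: ✓ MOVVC  r3←0x45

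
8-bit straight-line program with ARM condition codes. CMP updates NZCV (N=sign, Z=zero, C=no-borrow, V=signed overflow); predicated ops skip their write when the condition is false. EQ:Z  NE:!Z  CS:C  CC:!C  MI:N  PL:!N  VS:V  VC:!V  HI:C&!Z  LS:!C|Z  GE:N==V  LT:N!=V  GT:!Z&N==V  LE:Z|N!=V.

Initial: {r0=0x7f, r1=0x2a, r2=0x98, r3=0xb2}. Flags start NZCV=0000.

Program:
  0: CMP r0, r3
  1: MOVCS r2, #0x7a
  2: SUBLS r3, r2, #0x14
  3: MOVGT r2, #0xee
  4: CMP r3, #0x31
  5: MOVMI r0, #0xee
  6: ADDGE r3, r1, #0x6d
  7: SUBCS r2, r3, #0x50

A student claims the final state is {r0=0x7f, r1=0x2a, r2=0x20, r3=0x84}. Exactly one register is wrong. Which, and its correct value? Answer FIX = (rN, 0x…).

[0] flags=1001 → (cmp)
[1] flags=1001 CS?F → skip
[2] flags=1001 LS?T → r3=0x84
[3] flags=1001 GT?T → r2=0xee
[4] flags=0011 → (cmp)
[5] flags=0011 MI?F → skip
[6] flags=0011 GE?F → skip
[7] flags=0011 CS?T → r2=0x34

FIX = (r2, 0x34)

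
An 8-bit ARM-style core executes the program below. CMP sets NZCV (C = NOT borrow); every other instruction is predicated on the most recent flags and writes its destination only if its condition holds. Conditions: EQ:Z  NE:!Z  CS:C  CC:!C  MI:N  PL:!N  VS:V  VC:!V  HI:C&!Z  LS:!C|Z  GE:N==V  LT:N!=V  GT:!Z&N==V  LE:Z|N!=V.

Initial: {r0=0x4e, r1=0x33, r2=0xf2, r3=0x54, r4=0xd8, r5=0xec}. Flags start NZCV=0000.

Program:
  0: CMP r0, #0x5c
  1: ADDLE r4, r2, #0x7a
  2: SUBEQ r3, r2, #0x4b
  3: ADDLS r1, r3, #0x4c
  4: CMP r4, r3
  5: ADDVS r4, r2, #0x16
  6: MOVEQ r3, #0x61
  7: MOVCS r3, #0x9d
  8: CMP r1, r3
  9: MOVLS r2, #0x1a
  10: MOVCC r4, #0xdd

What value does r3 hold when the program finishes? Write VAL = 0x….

VAL = 0x9d

[0] flags=1000 → (cmp)
[1] flags=1000 LE?T → r4=0x6c
[2] flags=1000 EQ?F → skip
[3] flags=1000 LS?T → r1=0xa0
[4] flags=0010 → (cmp)
[5] flags=0010 VS?F → skip
[6] flags=0010 EQ?F → skip
[7] flags=0010 CS?T → r3=0x9d
[8] flags=0010 → (cmp)
[9] flags=0010 LS?F → skip
[10] flags=0010 CC?F → skip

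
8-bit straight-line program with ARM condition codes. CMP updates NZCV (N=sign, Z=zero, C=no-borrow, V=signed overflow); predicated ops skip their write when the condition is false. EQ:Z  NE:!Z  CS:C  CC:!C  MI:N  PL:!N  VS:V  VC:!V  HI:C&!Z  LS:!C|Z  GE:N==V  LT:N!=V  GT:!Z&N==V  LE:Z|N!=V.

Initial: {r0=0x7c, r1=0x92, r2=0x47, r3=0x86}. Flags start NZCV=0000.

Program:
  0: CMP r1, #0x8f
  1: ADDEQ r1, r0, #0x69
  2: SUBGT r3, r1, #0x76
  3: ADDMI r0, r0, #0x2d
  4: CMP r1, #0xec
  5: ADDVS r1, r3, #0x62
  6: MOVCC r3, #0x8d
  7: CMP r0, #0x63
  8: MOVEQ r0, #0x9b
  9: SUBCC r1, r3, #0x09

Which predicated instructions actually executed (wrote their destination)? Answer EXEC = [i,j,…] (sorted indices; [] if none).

[0] flags=0010 → (cmp)
[1] flags=0010 EQ?F → skip
[2] flags=0010 GT?T → r3=0x1c
[3] flags=0010 MI?F → skip
[4] flags=1000 → (cmp)
[5] flags=1000 VS?F → skip
[6] flags=1000 CC?T → r3=0x8d
[7] flags=0010 → (cmp)
[8] flags=0010 EQ?F → skip
[9] flags=0010 CC?F → skip

EXEC = [2,6]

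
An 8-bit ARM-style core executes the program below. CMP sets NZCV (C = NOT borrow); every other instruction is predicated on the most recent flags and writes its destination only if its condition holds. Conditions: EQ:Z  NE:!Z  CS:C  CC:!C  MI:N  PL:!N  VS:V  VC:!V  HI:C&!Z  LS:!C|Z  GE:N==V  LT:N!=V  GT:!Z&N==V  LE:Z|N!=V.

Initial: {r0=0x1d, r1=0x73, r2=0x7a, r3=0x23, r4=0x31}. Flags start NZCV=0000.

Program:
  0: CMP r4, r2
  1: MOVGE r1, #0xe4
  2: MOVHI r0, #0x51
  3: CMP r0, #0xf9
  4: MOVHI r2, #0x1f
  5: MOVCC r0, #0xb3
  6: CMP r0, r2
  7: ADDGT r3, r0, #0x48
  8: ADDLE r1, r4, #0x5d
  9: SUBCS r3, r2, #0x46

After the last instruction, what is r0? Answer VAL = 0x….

VAL = 0xb3

[0] flags=1000 → (cmp)
[1] flags=1000 GE?F → skip
[2] flags=1000 HI?F → skip
[3] flags=0000 → (cmp)
[4] flags=0000 HI?F → skip
[5] flags=0000 CC?T → r0=0xb3
[6] flags=0011 → (cmp)
[7] flags=0011 GT?F → skip
[8] flags=0011 LE?T → r1=0x8e
[9] flags=0011 CS?T → r3=0x34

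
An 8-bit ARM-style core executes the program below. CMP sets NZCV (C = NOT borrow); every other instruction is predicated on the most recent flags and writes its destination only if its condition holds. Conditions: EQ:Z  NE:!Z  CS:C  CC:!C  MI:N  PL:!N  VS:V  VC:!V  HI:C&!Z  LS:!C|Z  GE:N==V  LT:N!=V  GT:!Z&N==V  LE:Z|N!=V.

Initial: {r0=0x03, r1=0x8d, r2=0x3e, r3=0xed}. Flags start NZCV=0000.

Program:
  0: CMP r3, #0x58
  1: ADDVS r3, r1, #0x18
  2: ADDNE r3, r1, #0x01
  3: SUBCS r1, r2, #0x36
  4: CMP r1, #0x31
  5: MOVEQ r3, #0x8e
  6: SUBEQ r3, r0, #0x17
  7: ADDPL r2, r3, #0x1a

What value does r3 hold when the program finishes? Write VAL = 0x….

VAL = 0x8e

[0] flags=1010 → (cmp)
[1] flags=1010 VS?F → skip
[2] flags=1010 NE?T → r3=0x8e
[3] flags=1010 CS?T → r1=0x08
[4] flags=1000 → (cmp)
[5] flags=1000 EQ?F → skip
[6] flags=1000 EQ?F → skip
[7] flags=1000 PL?F → skip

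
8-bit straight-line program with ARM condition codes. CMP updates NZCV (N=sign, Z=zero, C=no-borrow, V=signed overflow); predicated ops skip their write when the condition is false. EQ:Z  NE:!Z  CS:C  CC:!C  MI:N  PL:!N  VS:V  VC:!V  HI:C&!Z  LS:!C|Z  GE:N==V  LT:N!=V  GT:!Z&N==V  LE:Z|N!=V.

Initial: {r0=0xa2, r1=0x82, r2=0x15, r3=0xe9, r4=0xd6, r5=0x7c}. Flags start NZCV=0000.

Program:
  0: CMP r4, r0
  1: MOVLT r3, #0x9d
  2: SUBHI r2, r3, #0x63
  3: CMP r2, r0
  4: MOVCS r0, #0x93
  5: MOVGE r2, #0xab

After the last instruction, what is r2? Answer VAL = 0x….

VAL = 0x86

[0] flags=0010 → (cmp)
[1] flags=0010 LT?F → skip
[2] flags=0010 HI?T → r2=0x86
[3] flags=1000 → (cmp)
[4] flags=1000 CS?F → skip
[5] flags=1000 GE?F → skip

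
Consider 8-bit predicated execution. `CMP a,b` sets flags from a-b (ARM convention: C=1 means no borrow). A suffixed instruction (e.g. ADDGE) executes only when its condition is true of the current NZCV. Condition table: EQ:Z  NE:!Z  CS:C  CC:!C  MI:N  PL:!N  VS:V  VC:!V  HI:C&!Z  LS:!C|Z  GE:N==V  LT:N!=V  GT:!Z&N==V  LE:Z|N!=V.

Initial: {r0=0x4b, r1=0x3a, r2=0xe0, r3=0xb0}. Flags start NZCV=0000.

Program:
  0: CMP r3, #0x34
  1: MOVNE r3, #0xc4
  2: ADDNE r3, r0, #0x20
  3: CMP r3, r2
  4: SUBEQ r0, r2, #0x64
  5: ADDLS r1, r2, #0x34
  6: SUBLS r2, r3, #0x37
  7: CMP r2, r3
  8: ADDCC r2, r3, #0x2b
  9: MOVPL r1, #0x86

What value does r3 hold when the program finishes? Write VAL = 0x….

VAL = 0x6b

0: ✓ CMP  NZCV=0011
1: ✓ MOVNE  r3←0xc4
2: ✓ ADDNE  r3←0x6b
3: ✓ CMP  NZCV=1001
4: · SUBEQ
5: ✓ ADDLS  r1←0x14
6: ✓ SUBLS  r2←0x34
7: ✓ CMP  NZCV=1000
8: ✓ ADDCC  r2←0x96
9: · MOVPL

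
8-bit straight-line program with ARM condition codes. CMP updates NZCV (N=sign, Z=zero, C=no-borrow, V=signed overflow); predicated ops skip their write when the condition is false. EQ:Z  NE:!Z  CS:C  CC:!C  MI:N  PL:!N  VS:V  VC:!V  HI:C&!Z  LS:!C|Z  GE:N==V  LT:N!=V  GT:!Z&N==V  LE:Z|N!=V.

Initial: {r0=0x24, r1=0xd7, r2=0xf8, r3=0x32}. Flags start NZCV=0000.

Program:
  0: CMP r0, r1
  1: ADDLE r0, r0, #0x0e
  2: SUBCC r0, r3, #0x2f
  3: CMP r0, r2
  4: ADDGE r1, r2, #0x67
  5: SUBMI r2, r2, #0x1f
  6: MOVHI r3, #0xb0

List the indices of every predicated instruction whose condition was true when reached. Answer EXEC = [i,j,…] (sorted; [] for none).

0: ✓ CMP  NZCV=0000
1: · ADDLE
2: ✓ SUBCC  r0←0x03
3: ✓ CMP  NZCV=0000
4: ✓ ADDGE  r1←0x5f
5: · SUBMI
6: · MOVHI

EXEC = [2,4]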